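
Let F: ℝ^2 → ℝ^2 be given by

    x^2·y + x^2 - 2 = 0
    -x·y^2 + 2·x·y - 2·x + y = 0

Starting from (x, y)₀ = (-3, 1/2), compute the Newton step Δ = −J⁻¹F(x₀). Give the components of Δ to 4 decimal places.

At (-3, 1/2): F = (11.5000, 4.2500).
Jacobian J = [[2·x·y + 2·x, x^2], [-y^2 + 2·y - 2, -2·x·y + 2·x + 1]].
At the point, J = [[-9.0000, 9.0000], [-1.2500, -2.0000]] (det J = 29.2500).
Solving J·Δ = −F gives Δ = (2.0940, 0.8162).

(2.0940, 0.8162)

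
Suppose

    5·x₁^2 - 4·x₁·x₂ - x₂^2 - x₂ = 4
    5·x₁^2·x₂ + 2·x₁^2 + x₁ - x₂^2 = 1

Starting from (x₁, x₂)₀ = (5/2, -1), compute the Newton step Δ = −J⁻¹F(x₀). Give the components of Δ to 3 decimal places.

(-1.282, 0.009)

At (5/2, -1): F = (37.250, -18.250).
Jacobian J = [[10·x₁ - 4·x₂, -4·x₁ - 2·x₂ - 1], [10·x₁·x₂ + 4·x₁ + 1, 5·x₁^2 - 2·x₂]].
At the point, J = [[29.000, -9.000], [-14.000, 33.250]] (det J = 838.250).
Solving J·Δ = −F gives Δ = (-1.282, 0.009).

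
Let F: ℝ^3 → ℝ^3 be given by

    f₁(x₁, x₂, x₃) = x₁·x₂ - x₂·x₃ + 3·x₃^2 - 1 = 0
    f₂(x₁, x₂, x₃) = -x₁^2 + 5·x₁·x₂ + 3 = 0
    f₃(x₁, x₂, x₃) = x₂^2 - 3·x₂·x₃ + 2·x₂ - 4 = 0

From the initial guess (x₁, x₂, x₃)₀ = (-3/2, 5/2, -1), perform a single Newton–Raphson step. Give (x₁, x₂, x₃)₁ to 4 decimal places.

(-0.9337, 1.2703, -0.6729)

At (-3/2, 5/2, -1): F = (0.7500, -18.0000, 14.7500).
Jacobian J = [[x₂, x₁ - x₃, -x₂ + 6·x₃], [-2·x₁ + 5·x₂, 5·x₁, 0], [0, 2·x₂ - 3·x₃ + 2, -3·x₂]].
At the point, J = [[2.5000, -0.5000, -8.5000], [15.5000, -7.5000, 0.0000], [0.0000, 10.0000, -7.5000]] (det J = -1235.0000).
Solving J·Δ = −F gives Δ = (0.5663, -1.2297, 0.3271).
Then the next iterate is (x₁, x₂, x₃)₁ = (-0.9337, 1.2703, -0.6729).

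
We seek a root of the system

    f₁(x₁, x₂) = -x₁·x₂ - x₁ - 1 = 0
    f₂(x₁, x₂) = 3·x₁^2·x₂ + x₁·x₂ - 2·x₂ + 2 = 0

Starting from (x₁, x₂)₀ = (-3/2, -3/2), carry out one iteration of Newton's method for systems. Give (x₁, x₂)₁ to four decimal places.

At (-3/2, -3/2): F = (-1.7500, -2.8750).
Jacobian J = [[-x₂ - 1, -x₁], [6·x₁·x₂ + x₂, 3·x₁^2 + x₁ - 2]].
At the point, J = [[0.5000, 1.5000], [12.0000, 3.2500]] (det J = -16.3750).
Solving J·Δ = −F gives Δ = (-0.0840, 1.1947).
Then the next iterate is (x₁, x₂)₁ = (-1.5840, -0.3053).

(-1.5840, -0.3053)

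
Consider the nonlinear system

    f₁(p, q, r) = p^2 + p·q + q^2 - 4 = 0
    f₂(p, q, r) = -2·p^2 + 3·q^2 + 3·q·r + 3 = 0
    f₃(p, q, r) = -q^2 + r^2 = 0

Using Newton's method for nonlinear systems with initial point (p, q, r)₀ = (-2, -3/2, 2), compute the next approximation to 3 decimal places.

(-1.356, -1.159, 1.306)

At (-2, -3/2, 2): F = (5.250, -7.250, 1.750).
Jacobian J = [[2·p + q, p + 2·q, 0], [-4·p, 6·q + 3·r, 3·q], [0, -2·q, 2·r]].
At the point, J = [[-5.500, -5.000, 0.000], [8.000, -3.000, -4.500], [0.000, 3.000, 4.000]] (det J = 151.750).
Solving J·Δ = −F gives Δ = (0.644, 0.341, -0.694).
Then the next iterate is (p, q, r)₁ = (-1.356, -1.159, 1.306).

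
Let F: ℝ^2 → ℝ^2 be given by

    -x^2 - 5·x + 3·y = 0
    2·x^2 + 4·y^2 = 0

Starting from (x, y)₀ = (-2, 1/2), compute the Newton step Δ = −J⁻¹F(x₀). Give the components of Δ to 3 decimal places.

(-0.150, -2.550)

At (-2, 1/2): F = (7.500, 9.000).
Jacobian J = [[-2·x - 5, 3], [4·x, 8·y]].
At the point, J = [[-1.000, 3.000], [-8.000, 4.000]] (det J = 20.000).
Solving J·Δ = −F gives Δ = (-0.150, -2.550).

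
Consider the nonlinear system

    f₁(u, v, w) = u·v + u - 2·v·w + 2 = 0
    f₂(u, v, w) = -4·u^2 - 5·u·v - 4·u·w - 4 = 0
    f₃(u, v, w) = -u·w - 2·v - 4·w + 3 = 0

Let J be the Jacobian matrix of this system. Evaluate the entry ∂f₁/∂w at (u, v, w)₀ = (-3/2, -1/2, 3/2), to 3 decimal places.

1.000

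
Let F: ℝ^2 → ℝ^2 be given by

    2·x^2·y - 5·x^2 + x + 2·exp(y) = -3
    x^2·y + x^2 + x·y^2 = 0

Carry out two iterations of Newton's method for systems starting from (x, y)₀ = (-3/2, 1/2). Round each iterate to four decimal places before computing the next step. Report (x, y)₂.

At (-3/2, 1/2): F = (-4.202557, 3.0000).
Jacobian J = [[4·x·y - 10·x + 1, 2·x^2 + 2·exp(y)], [2·x·y + 2·x + y^2, x^2 + 2·x·y]].
At the point, J = [[13.0000, 7.797443], [-4.2500, 0.7500]] (det J = 42.889131).
Solving J·Δ = −F gives Δ = (0.6189, -0.4929).
Then the next iterate is (x, y)₁ = (-0.8811, 0.0071).
Round to (-0.8811, 0.0071) and repeat: F = (0.262488, 0.781805), J = [[9.785977, 3.566925], [-1.774661, 0.763826]].
Δ = (0.1875, -0.5879), so (x, y)₂ = (-0.6936, -0.5808).

(-0.6936, -0.5808)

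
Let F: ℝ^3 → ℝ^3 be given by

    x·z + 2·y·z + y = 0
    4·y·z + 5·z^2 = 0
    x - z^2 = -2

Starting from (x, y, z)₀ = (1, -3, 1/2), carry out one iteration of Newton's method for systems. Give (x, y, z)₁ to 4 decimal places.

(-0.9000, 2.3500, 1.3500)

At (1, -3, 1/2): F = (-5.5000, -4.7500, 2.7500).
Jacobian J = [[z, 2·z + 1, x + 2·y], [0, 4·z, 4·y + 10·z], [1, 0, -2·z]].
At the point, J = [[0.5000, 2.0000, -5.0000], [0.0000, 2.0000, -7.0000], [1.0000, 0.0000, -1.0000]] (det J = -5.0000).
Solving J·Δ = −F gives Δ = (-1.9000, 5.3500, 0.8500).
Then the next iterate is (x, y, z)₁ = (-0.9000, 2.3500, 1.3500).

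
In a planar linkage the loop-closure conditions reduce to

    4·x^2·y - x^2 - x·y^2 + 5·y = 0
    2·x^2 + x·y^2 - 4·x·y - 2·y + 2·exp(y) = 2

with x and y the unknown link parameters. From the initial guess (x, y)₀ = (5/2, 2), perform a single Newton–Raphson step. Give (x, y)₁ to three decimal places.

(1.292, 1.684)

At (5/2, 2): F = (43.750, 11.27811).
Jacobian J = [[8·x·y - 2·x - y^2, 4·x^2 - 2·x·y + 5], [4·x + y^2 - 4·y, 2·x·y - 4·x + 2·exp(y) - 2]].
At the point, J = [[31.000, 20.000], [6.000, 12.77811]] (det J = 276.12148).
Solving J·Δ = −F gives Δ = (-1.208, -0.316).
Then the next iterate is (x, y)₁ = (1.292, 1.684).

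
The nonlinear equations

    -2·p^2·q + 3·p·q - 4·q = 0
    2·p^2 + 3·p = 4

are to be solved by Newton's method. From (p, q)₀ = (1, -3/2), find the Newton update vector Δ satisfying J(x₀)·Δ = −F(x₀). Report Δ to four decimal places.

(-0.1429, 1.4286)

At (1, -3/2): F = (4.5000, 1.0000).
Jacobian J = [[-4·p·q + 3·q, -2·p^2 + 3·p - 4], [4·p + 3, 0]].
At the point, J = [[1.5000, -3.0000], [7.0000, 0.0000]] (det J = 21.0000).
Solving J·Δ = −F gives Δ = (-0.1429, 1.4286).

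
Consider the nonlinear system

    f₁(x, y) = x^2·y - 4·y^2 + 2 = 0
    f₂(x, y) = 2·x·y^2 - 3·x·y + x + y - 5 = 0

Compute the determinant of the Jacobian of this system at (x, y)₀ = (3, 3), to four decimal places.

654.0000

J = [[2·x·y, x^2 - 8·y], [2·y^2 - 3·y + 1, 4·x·y - 3·x + 1]].
At the point, J = [[18.0000, -15.0000], [10.0000, 28.0000]].
det J = 654.0000.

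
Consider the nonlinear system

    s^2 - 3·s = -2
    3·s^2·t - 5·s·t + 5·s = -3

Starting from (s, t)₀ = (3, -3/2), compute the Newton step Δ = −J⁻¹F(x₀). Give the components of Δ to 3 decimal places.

At (3, -3/2): F = (2.000, 0.000).
Jacobian J = [[2·s - 3, 0], [6·s·t - 5·t + 5, 3·s^2 - 5·s]].
At the point, J = [[3.000, 0.000], [-14.500, 12.000]] (det J = 36.000).
Solving J·Δ = −F gives Δ = (-0.667, -0.806).

(-0.667, -0.806)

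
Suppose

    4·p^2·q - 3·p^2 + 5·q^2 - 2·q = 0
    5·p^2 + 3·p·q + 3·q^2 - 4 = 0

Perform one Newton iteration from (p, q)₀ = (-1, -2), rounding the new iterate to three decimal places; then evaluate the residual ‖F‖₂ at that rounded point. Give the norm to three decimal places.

4.956

At (-1, -2): F = (13.000, 19.000).
Jacobian J = [[8·p·q - 6·p, 4·p^2 + 10·q - 2], [10·p + 3·q, 3·p + 6·q]].
At the point, J = [[22.000, -18.000], [-16.000, -15.000]] (det J = -618.000).
Solving J·Δ = −F gives Δ = (0.238, 1.013).
Then the next iterate is (p, q)₁ = (-0.762, -0.987).
Re-evaluating at (-0.762, -0.987): F = (2.81053, 4.08201), so ‖F‖₂ = 4.956.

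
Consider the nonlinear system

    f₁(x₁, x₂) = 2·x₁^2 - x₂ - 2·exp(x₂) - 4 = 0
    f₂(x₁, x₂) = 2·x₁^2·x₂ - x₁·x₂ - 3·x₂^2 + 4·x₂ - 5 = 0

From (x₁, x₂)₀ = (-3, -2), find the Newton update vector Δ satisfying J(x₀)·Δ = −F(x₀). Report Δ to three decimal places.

(1.209, 0.961)

At (-3, -2): F = (15.72933, -67.000).
Jacobian J = [[4·x₁, -2·exp(x₂) - 1], [4·x₁·x₂ - x₂, 2·x₁^2 - x₁ - 6·x₂ + 4]].
At the point, J = [[-12.000, -1.27067], [26.000, 37.000]] (det J = -410.96257).
Solving J·Δ = −F gives Δ = (1.209, 0.961).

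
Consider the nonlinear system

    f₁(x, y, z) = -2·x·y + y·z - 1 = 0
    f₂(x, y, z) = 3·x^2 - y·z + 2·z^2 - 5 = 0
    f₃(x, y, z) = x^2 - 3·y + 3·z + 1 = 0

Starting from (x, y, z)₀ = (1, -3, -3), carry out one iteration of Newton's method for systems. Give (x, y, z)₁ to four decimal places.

(0.8333, -1.1667, -1.7222)

At (1, -3, -3): F = (14.0000, 7.0000, 2.0000).
Jacobian J = [[-2·y, -2·x + z, y], [6·x, -z, -y + 4·z], [2·x, -3, 3]].
At the point, J = [[6.0000, -5.0000, -3.0000], [6.0000, 3.0000, -9.0000], [2.0000, -3.0000, 3.0000]] (det J = 144.0000).
Solving J·Δ = −F gives Δ = (-0.1667, 1.8333, 1.2778).
Then the next iterate is (x, y, z)₁ = (0.8333, -1.1667, -1.7222).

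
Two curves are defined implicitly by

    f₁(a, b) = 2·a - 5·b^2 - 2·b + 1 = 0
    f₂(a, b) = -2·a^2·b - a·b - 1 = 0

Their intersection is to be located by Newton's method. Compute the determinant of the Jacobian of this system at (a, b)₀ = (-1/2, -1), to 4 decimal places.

J = [[2, -10·b - 2], [-4·a·b - b, -2·a^2 - a]].
At the point, J = [[2.0000, 8.0000], [-1.0000, 0.0000]].
det J = 8.0000.

8.0000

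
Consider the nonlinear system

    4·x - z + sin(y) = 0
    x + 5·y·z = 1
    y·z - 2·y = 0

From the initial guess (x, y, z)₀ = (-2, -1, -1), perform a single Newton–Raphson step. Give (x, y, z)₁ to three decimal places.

(-0.289, 0.129, -1.387)

At (-2, -1, -1): F = (-7.84147, 2.000, 3.000).
Jacobian J = [[4, cos(y), -1], [1, 5·z, 5·y], [0, z - 2, y]].
At the point, J = [[4.000, 0.54030, -1.000], [1.000, -5.000, -5.000], [0.000, -3.000, -1.000]] (det J = -36.45970).
Solving J·Δ = −F gives Δ = (1.711, 1.129, -0.387).
Then the next iterate is (x, y, z)₁ = (-0.289, 0.129, -1.387).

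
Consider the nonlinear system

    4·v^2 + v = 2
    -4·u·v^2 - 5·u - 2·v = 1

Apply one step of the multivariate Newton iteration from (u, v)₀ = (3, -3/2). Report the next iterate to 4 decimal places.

At (3, -3/2): F = (5.5000, -40.0000).
Jacobian J = [[0, 8·v + 1], [-4·v^2 - 5, -8·u·v - 2]].
At the point, J = [[0.0000, -11.0000], [-14.0000, 34.0000]] (det J = -154.0000).
Solving J·Δ = −F gives Δ = (-1.6429, 0.5000).
Then the next iterate is (u, v)₁ = (1.3571, -1.0000).

(1.3571, -1.0000)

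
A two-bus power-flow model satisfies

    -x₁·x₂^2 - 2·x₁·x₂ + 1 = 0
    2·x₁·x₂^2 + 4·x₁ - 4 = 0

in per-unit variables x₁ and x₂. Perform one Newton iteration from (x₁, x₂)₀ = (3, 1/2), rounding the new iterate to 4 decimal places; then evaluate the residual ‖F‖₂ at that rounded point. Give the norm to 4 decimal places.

0.1145

At (3, 1/2): F = (-2.7500, 9.5000).
Jacobian J = [[-x₂^2 - 2·x₂, -2·x₁·x₂ - 2·x₁], [2·x₂^2 + 4, 4·x₁·x₂]].
At the point, J = [[-1.2500, -9.0000], [4.5000, 6.0000]] (det J = 33.0000).
Solving J·Δ = −F gives Δ = (-2.0909, -0.0152).
Then the next iterate is (x₁, x₂)₁ = (0.9091, 0.4848).
Re-evaluating at (0.9091, 0.4848): F = (-0.095130, 0.063733), so ‖F‖₂ = 0.1145.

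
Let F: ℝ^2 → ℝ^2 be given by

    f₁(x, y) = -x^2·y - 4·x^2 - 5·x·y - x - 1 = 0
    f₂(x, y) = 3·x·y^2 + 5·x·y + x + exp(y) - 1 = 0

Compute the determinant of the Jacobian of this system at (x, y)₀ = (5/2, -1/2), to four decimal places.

-103.7670

J = [[-2·x·y - 8·x - 5·y - 1, -x^2 - 5·x], [3·y^2 + 5·y + 1, 6·x·y + 5·x + exp(y)]].
At the point, J = [[-16.0000, -18.7500], [-0.7500, 5.606531]].
det J = -103.7670.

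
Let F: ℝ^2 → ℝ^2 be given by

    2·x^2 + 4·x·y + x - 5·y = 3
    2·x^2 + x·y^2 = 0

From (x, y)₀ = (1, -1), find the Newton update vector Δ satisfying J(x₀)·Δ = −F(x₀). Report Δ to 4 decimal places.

(-0.3333, 0.6667)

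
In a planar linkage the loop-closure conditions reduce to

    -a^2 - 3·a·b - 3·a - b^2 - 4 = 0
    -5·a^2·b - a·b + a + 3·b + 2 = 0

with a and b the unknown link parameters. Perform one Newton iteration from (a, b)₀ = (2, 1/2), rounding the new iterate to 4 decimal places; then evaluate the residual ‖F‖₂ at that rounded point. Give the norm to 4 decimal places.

At (2, 1/2): F = (-17.2500, -5.5000).
Jacobian J = [[-2·a - 3·b - 3, -3·a - 2·b], [-10·a·b - b + 1, -5·a^2 - a + 3]].
At the point, J = [[-8.5000, -7.0000], [-9.5000, -19.0000]] (det J = 95.0000).
Solving J·Δ = −F gives Δ = (-3.0447, 1.2329).
Then the next iterate is (a, b)₁ = (-1.0447, 1.7329).
Re-evaluating at (-1.0447, 1.7329): F = (0.470841, -1.492058), so ‖F‖₂ = 1.5646.

1.5646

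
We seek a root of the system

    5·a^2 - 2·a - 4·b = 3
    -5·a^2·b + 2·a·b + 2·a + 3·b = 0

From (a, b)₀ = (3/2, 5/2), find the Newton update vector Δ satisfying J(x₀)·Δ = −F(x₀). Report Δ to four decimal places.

At (3/2, 5/2): F = (-4.7500, -10.1250).
Jacobian J = [[10·a - 2, -4], [-10·a·b + 2·b + 2, -5·a^2 + 2·a + 3]].
At the point, J = [[13.0000, -4.0000], [-30.5000, -5.2500]] (det J = -190.2500).
Solving J·Δ = −F gives Δ = (-0.0818, -1.4534).

(-0.0818, -1.4534)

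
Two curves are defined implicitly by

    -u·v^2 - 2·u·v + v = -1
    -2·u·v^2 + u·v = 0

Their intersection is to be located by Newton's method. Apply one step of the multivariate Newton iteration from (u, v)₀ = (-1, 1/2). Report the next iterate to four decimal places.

(1.2000, 0.5000)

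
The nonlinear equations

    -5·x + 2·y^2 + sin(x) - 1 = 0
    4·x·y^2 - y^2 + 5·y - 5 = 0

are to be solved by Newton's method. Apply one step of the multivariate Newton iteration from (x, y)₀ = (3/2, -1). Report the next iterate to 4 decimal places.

(1.3152, -2.1479)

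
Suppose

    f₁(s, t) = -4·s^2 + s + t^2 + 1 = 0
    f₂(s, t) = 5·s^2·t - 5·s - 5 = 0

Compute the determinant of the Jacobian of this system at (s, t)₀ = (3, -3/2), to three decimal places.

-1185.000

J = [[-8·s + 1, 2·t], [10·s·t - 5, 5·s^2]].
At the point, J = [[-23.000, -3.000], [-50.000, 45.000]].
det J = -1185.000.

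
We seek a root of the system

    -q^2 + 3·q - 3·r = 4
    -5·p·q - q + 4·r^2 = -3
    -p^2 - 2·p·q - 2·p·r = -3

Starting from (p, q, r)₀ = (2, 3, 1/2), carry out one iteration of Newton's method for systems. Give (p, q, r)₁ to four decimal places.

(1.3030, 1.2747, 0.3919)

At (2, 3, 1/2): F = (-5.5000, -29.0000, -15.0000).
Jacobian J = [[0, -2·q + 3, -3], [-5·q, -5·p - 1, 8·r], [-2·p - 2·q - 2·r, -2·p, -2·p]].
At the point, J = [[0.0000, -3.0000, -3.0000], [-15.0000, -11.0000, 4.0000], [-11.0000, -4.0000, -4.0000]] (det J = 495.0000).
Solving J·Δ = −F gives Δ = (-0.6970, -1.7253, -0.1081).
Then the next iterate is (p, q, r)₁ = (1.3030, 1.2747, 0.3919).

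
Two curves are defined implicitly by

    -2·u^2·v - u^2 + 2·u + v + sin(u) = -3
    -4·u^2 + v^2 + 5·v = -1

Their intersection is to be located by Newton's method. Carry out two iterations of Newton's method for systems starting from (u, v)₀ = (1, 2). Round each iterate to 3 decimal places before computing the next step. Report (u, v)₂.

(1.521, 1.310)

At (1, 2): F = (2.84147, 11.000).
Jacobian J = [[-4·u·v - 2·u + cos(u) + 2, -2·u^2 + 1], [-8·u, 2·v + 5]].
At the point, J = [[-7.45970, -1.000], [-8.000, 9.000]] (det J = -75.13728).
Solving J·Δ = −F gives Δ = (0.487, -0.790).
Then the next iterate is (u, v)₁ = (1.487, 1.210).
Round to (1.487, 1.210) and repeat: F = (0.61829, -0.33058), J = [[-8.08738, -3.42234], [-11.896, 7.420]].
Δ = (0.034, 0.100), so (u, v)₂ = (1.521, 1.310).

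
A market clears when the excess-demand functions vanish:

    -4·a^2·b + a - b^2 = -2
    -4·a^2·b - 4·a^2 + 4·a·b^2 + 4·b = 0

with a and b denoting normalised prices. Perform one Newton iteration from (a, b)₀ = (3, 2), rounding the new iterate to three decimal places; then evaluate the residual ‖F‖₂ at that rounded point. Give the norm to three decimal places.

24.627

At (3, 2): F = (-71.000, -52.000).
Jacobian J = [[-8·a·b + 1, -4·a^2 - 2·b], [-8·a·b - 8·a + 4·b^2, -4·a^2 + 8·a·b + 4]].
At the point, J = [[-47.000, -40.000], [-56.000, 16.000]] (det J = -2992.000).
Solving J·Δ = −F gives Δ = (-1.075, -0.512).
Then the next iterate is (a, b)₁ = (1.925, 1.488).
Re-evaluating at (1.925, 1.488): F = (-20.34502, -13.87747), so ‖F‖₂ = 24.627.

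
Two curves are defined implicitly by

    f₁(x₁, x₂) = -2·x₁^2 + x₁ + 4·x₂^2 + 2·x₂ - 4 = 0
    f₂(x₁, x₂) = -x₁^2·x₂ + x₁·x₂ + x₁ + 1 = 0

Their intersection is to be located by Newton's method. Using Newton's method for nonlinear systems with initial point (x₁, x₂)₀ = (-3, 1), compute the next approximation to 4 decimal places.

(-1.4407, 0.8729)

At (-3, 1): F = (-19.0000, -14.0000).
Jacobian J = [[-4·x₁ + 1, 8·x₂ + 2], [-2·x₁·x₂ + x₂ + 1, -x₁^2 + x₁]].
At the point, J = [[13.0000, 10.0000], [8.0000, -12.0000]] (det J = -236.0000).
Solving J·Δ = −F gives Δ = (1.5593, -0.1271).
Then the next iterate is (x₁, x₂)₁ = (-1.4407, 0.8729).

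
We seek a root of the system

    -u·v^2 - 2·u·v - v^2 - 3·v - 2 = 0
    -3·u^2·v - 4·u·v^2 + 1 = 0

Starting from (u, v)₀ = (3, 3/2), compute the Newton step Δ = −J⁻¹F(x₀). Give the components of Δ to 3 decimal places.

(0.346, -1.253)

At (3, 3/2): F = (-24.500, -66.500).
Jacobian J = [[-v^2 - 2·v, -2·u·v - 2·u - 2·v - 3], [-6·u·v - 4·v^2, -3·u^2 - 8·u·v]].
At the point, J = [[-5.250, -21.000], [-36.000, -63.000]] (det J = -425.250).
Solving J·Δ = −F gives Δ = (0.346, -1.253).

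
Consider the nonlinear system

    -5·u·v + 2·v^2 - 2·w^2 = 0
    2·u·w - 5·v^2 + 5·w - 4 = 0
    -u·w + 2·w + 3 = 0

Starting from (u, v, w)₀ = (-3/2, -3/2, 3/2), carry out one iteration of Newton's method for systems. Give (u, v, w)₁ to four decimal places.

(-2.5102, -0.1093, -1.2901)

At (-3/2, -3/2, 3/2): F = (-11.2500, -12.2500, 8.2500).
Jacobian J = [[-5·v, -5·u + 4·v, -4·w], [2·w, -10·v, 2·u + 5], [-w, 0, -u + 2]].
At the point, J = [[7.5000, 1.5000, -6.0000], [3.0000, 15.0000, 2.0000], [-1.5000, 0.0000, 3.5000]] (det J = 238.5000).
Solving J·Δ = −F gives Δ = (-1.0102, 1.3907, -2.7901).
Then the next iterate is (u, v, w)₁ = (-2.5102, -0.1093, -1.2901).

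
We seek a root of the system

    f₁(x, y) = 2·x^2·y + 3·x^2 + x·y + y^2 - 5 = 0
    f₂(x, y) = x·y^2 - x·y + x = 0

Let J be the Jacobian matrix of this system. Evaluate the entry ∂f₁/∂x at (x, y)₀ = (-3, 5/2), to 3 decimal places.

-45.500

∂f₁/∂x = 4·x·y + 6·x + y.
At (-3, 5/2) this is -45.500.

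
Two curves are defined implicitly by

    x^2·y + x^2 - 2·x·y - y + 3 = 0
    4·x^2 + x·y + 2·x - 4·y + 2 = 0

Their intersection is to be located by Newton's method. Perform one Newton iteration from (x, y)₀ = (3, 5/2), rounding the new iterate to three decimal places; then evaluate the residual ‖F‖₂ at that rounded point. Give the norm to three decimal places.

At (3, 5/2): F = (17.000, 41.500).
Jacobian J = [[2·x·y + 2·x - 2·y, x^2 - 2·x - 1], [8·x + y + 2, x - 4]].
At the point, J = [[16.000, 2.000], [28.500, -1.000]] (det J = -73.000).
Solving J·Δ = −F gives Δ = (-1.370, 2.459).
Then the next iterate is (x, y)₁ = (1.630, 4.959).
Re-evaluating at (1.630, 4.959): F = (-2.29287, 4.13477), so ‖F‖₂ = 4.728.

4.728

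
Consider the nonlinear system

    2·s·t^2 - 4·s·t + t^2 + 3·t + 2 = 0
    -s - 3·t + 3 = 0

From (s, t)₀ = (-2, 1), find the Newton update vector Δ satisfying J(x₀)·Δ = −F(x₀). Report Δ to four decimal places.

At (-2, 1): F = (10.0000, 2.0000).
Jacobian J = [[2·t^2 - 4·t, 4·s·t - 4·s + 2·t + 3], [-1, -3]].
At the point, J = [[-2.0000, 5.0000], [-1.0000, -3.0000]] (det J = 11.0000).
Solving J·Δ = −F gives Δ = (3.6364, -0.5455).

(3.6364, -0.5455)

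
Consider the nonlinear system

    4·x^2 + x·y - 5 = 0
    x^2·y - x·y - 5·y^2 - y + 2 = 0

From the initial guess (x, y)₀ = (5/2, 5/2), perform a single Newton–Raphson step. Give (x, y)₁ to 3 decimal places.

At (5/2, 5/2): F = (26.250, -22.375).
Jacobian J = [[8·x + y, x], [2·x·y - y, x^2 - x - 10·y - 1]].
At the point, J = [[22.500, 2.500], [10.000, -22.250]] (det J = -525.625).
Solving J·Δ = −F gives Δ = (-1.005, -1.457).
Then the next iterate is (x, y)₁ = (1.495, 1.043).

(1.495, 1.043)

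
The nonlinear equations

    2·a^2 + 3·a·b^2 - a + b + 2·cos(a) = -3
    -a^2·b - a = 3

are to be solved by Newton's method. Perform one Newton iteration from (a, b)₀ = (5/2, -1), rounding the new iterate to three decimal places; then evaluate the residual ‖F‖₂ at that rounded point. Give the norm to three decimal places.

763.454

At (5/2, -1): F = (17.89771, 0.750).
Jacobian J = [[4·a + 3·b^2 - 2·sin(a) - 1, 6·a·b + 1], [-2·a·b - 1, -a^2]].
At the point, J = [[10.80306, -14.000], [4.000, -6.250]] (det J = -11.51910).
Solving J·Δ = −F gives Δ = (-8.799, -5.512).
Then the next iterate is (a, b)₁ = (-6.299, -6.512).
Re-evaluating at (-6.299, -6.512): F = (-717.20735, 261.67824), so ‖F‖₂ = 763.454.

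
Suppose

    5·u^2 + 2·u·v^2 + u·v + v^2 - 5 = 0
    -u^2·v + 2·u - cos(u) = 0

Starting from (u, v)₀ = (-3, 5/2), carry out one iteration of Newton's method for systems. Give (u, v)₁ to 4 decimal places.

At (-3, 5/2): F = (1.2500, -27.510008).
Jacobian J = [[10·u + 2·v^2 + v, 4·u·v + u + 2·v], [-2·u·v + sin(u) + 2, -u^2]].
At the point, J = [[-15.0000, -28.0000], [16.858880, -9.0000]] (det J = 607.048640).
Solving J·Δ = −F gives Δ = (1.2874, -0.6450).
Then the next iterate is (u, v)₁ = (-1.7126, 1.8550).

(-1.7126, 1.8550)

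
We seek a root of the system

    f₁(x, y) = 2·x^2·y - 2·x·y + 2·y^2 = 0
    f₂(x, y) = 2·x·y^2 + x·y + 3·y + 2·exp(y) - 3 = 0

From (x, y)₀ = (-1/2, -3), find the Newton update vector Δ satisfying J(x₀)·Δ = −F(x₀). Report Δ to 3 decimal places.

(0.336, 1.670)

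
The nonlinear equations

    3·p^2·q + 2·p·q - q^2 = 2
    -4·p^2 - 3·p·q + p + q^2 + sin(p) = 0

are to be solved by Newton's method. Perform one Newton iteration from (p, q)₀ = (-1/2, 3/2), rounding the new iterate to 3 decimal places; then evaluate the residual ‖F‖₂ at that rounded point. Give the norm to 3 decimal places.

At (-1/2, 3/2): F = (-4.625, 2.52057).
Jacobian J = [[6·p·q + 2·q, 3·p^2 + 2·p - 2·q], [-8·p - 3·q + cos(p) + 1, -3·p + 2·q]].
At the point, J = [[-1.500, -3.250], [1.37758, 4.500]] (det J = -2.27286).
Solving J·Δ = −F gives Δ = (-5.553, 1.140).
Then the next iterate is (p, q)₁ = (-6.053, 2.640).
Re-evaluating at (-6.053, 2.640): F = (249.24993, -97.47072), so ‖F‖₂ = 267.630.

267.630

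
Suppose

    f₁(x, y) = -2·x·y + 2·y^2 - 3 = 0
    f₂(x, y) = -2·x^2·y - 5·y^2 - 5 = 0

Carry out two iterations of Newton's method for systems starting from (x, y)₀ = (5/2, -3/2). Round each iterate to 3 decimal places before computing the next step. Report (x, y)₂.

(2.353, -0.528)

At (5/2, -3/2): F = (9.000, 2.500).
Jacobian J = [[-2·y, -2·x + 4·y], [-4·x·y, -2·x^2 - 10·y]].
At the point, J = [[3.000, -11.000], [15.000, 2.500]] (det J = 172.500).
Solving J·Δ = −F gives Δ = (-0.290, 0.739).
Then the next iterate is (x, y)₁ = (2.210, -0.761).
Round to (2.210, -0.761) and repeat: F = (1.52186, -0.46200), J = [[1.522, -7.464], [6.72724, -2.15820]].
Δ = (0.143, 0.233), so (x, y)₂ = (2.353, -0.528).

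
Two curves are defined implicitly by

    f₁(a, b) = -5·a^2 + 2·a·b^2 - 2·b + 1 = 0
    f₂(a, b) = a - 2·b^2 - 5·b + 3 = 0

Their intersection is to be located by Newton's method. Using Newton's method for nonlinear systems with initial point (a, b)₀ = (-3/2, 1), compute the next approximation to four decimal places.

(-0.8569, 0.4603)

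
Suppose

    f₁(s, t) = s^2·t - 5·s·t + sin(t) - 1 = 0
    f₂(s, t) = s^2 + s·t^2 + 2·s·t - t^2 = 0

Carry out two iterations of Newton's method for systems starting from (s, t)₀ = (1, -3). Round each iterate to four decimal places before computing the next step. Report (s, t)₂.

At (1, -3): F = (10.858880, -5.0000).
Jacobian J = [[2·s·t - 5·t, s^2 - 5·s + cos(t)], [2·s + t^2 + 2·t, 2·s·t + 2·s - 2·t]].
At the point, J = [[9.0000, -4.989992], [5.0000, 2.0000]] (det J = 42.949962).
Solving J·Δ = −F gives Δ = (0.0753, 2.3119).
Then the next iterate is (s, t)₁ = (1.0753, -0.6881).
Round to (1.0753, -0.6881) and repeat: F = (1.268870, -0.287905), J = [[1.960672, -3.447776], [1.247882, 2.046972]].
Δ = (-0.1930, 0.2583), so (s, t)₂ = (0.8823, -0.4298).

(0.8823, -0.4298)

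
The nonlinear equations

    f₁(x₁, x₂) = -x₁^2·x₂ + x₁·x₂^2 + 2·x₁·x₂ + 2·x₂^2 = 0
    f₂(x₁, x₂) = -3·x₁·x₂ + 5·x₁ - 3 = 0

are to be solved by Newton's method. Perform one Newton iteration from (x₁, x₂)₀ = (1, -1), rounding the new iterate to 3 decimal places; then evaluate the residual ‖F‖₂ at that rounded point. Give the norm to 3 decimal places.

0.844

At (1, -1): F = (2.000, 5.000).
Jacobian J = [[-2·x₁·x₂ + x₂^2 + 2·x₂, -x₁^2 + 2·x₁·x₂ + 2·x₁ + 4·x₂], [-3·x₂ + 5, -3·x₁]].
At the point, J = [[1.000, -5.000], [8.000, -3.000]] (det J = 37.000).
Solving J·Δ = −F gives Δ = (-0.514, 0.297).
Then the next iterate is (x₁, x₂)₁ = (0.486, -0.703).
Re-evaluating at (0.486, -0.703): F = (0.71133, 0.45497), so ‖F‖₂ = 0.844.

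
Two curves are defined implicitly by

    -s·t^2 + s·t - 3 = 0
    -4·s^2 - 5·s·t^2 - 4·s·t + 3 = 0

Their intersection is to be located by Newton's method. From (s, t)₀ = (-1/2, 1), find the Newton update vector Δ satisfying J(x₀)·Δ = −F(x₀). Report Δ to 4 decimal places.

At (-1/2, 1): F = (-3.0000, 6.5000).
Jacobian J = [[-t^2 + t, -2·s·t + s], [-8·s - 5·t^2 - 4·t, -10·s·t - 4·s]].
At the point, J = [[0.0000, 0.5000], [-5.0000, 7.0000]] (det J = 2.5000).
Solving J·Δ = −F gives Δ = (9.7000, 6.0000).

(9.7000, 6.0000)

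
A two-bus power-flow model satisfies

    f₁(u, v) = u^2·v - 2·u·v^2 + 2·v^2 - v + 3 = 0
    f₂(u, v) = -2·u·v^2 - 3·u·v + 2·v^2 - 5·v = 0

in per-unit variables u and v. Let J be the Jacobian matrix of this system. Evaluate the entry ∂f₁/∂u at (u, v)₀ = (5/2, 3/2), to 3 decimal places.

3.000

∂f₁/∂u = 2·u·v - 2·v^2.
At (5/2, 3/2) this is 3.000.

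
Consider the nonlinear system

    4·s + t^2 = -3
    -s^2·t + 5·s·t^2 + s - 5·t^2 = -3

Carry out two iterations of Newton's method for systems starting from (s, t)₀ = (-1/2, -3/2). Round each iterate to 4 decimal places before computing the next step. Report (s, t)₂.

(-0.8180, -0.5563)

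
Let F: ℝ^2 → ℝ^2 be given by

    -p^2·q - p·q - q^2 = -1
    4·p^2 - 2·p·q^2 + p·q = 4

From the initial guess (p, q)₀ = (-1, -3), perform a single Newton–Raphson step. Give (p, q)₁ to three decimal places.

At (-1, -3): F = (-8.000, 21.000).
Jacobian J = [[-2·p·q - q, -p^2 - p - 2·q], [8·p - 2·q^2 + q, -4·p·q + p]].
At the point, J = [[-3.000, 6.000], [-29.000, -13.000]] (det J = 213.000).
Solving J·Δ = −F gives Δ = (0.103, 1.385).
Then the next iterate is (p, q)₁ = (-0.897, -1.615).

(-0.897, -1.615)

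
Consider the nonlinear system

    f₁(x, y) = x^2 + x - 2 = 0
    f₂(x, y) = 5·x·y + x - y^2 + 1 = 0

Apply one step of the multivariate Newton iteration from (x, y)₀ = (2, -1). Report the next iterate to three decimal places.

(1.200, -0.600)

At (2, -1): F = (4.000, -8.000).
Jacobian J = [[2·x + 1, 0], [5·y + 1, 5·x - 2·y]].
At the point, J = [[5.000, 0.000], [-4.000, 12.000]] (det J = 60.000).
Solving J·Δ = −F gives Δ = (-0.800, 0.400).
Then the next iterate is (x, y)₁ = (1.200, -0.600).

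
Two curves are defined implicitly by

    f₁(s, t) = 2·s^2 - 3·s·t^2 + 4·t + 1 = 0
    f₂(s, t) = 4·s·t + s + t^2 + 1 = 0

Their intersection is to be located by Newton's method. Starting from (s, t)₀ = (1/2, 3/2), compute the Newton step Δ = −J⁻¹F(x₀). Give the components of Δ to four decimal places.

(1.1852, -3.0093)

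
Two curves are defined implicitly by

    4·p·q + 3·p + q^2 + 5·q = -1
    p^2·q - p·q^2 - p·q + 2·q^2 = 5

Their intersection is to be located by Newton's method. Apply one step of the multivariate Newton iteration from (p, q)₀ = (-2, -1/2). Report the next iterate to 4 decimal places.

(1.1364, -0.5284)

At (-2, -1/2): F = (-3.2500, -7.0000).
Jacobian J = [[4·q + 3, 4·p + 2·q + 5], [2·p·q - q^2 - q, p^2 - 2·p·q - p + 4·q]].
At the point, J = [[1.0000, -4.0000], [2.2500, 2.0000]] (det J = 11.0000).
Solving J·Δ = −F gives Δ = (3.1364, -0.0284).
Then the next iterate is (p, q)₁ = (1.1364, -0.5284).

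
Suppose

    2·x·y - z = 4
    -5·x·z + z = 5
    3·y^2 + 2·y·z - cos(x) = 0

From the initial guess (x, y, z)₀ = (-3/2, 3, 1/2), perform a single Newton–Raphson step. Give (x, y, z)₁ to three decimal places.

At (-3/2, 3, 1/2): F = (-13.500, -0.750, 29.92926).
Jacobian J = [[2·y, 2·x, -1], [-5·z, 0, -5·x + 1], [sin(x), 6·y + 2·z, 2·y]].
At the point, J = [[6.000, -3.000, -1.000], [-2.500, 0.000, 8.500], [-0.99749, 19.000, 6.000]] (det J = -941.06388).
Solving J·Δ = −F gives Δ = (1.507, -1.664, 0.531).
Then the next iterate is (x, y, z)₁ = (0.007, 1.336, 1.031).

(0.007, 1.336, 1.031)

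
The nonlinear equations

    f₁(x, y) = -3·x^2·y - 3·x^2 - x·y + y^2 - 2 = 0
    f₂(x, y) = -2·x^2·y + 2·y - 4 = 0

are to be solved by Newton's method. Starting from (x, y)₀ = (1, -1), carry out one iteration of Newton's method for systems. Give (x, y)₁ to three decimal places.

(2.000, -0.833)

At (1, -1): F = (0.000, -4.000).
Jacobian J = [[-6·x·y - 6·x - y, -3·x^2 - x + 2·y], [-4·x·y, -2·x^2 + 2]].
At the point, J = [[1.000, -6.000], [4.000, 0.000]] (det J = 24.000).
Solving J·Δ = −F gives Δ = (1.000, 0.167).
Then the next iterate is (x, y)₁ = (2.000, -0.833).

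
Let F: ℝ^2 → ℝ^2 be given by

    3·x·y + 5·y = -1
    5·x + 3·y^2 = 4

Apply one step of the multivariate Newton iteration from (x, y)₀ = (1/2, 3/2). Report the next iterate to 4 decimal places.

(-7.3281, 5.2656)

At (1/2, 3/2): F = (10.7500, 5.2500).
Jacobian J = [[3·y, 3·x + 5], [5, 6·y]].
At the point, J = [[4.5000, 6.5000], [5.0000, 9.0000]] (det J = 8.0000).
Solving J·Δ = −F gives Δ = (-7.8281, 3.7656).
Then the next iterate is (x, y)₁ = (-7.3281, 5.2656).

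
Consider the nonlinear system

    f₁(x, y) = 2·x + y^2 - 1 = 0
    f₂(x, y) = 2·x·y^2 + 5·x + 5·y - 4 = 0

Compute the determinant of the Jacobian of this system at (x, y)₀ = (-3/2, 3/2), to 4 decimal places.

-36.5000

J = [[2, 2·y], [2·y^2 + 5, 4·x·y + 5]].
At the point, J = [[2.0000, 3.0000], [9.5000, -4.0000]].
det J = -36.5000.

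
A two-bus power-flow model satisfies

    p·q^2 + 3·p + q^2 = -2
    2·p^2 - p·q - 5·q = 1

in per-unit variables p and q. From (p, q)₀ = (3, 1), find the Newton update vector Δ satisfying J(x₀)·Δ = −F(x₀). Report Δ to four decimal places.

(-1.6000, -1.0750)

At (3, 1): F = (15.0000, 9.0000).
Jacobian J = [[q^2 + 3, 2·p·q + 2·q], [4·p - q, -p - 5]].
At the point, J = [[4.0000, 8.0000], [11.0000, -8.0000]] (det J = -120.0000).
Solving J·Δ = −F gives Δ = (-1.6000, -1.0750).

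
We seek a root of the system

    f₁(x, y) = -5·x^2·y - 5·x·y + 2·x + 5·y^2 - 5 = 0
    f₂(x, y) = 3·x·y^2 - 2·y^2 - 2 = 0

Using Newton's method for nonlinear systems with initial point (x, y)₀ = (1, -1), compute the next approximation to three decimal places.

(2.692, 1.038)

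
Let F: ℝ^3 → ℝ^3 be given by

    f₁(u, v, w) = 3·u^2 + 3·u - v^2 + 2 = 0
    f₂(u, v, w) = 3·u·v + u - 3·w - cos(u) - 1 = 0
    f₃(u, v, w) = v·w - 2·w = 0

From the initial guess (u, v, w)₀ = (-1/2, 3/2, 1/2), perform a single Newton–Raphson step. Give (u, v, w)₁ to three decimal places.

(0.123, 1.167, -0.333)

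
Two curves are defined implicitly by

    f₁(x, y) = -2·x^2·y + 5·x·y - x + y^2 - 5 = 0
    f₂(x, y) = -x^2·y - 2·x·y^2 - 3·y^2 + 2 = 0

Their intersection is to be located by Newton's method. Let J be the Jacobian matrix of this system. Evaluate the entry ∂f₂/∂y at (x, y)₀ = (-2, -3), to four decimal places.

∂f₂/∂y = -x^2 - 4·x·y - 6·y.
At (-2, -3) this is -10.0000.

-10.0000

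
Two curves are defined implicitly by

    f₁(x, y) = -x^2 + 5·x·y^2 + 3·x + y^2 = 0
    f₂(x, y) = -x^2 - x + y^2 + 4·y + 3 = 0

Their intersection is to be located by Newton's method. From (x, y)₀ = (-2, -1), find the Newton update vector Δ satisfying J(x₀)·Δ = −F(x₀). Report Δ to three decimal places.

At (-2, -1): F = (-19.000, -2.000).
Jacobian J = [[-2·x + 5·y^2 + 3, 10·x·y + 2·y], [-2·x - 1, 2·y + 4]].
At the point, J = [[12.000, 18.000], [3.000, 2.000]] (det J = -30.000).
Solving J·Δ = −F gives Δ = (-0.067, 1.100).

(-0.067, 1.100)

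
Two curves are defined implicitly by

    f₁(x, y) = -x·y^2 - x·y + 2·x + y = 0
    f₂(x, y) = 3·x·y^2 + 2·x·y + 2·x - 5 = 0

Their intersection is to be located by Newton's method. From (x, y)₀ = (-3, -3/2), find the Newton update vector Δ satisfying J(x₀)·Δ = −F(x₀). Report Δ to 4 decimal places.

(4.0273, -0.0432)

At (-3, -3/2): F = (-5.2500, -22.2500).
Jacobian J = [[-y^2 - y + 2, -2·x·y - x + 1], [3·y^2 + 2·y + 2, 6·x·y + 2·x]].
At the point, J = [[1.2500, -5.0000], [5.7500, 21.0000]] (det J = 55.0000).
Solving J·Δ = −F gives Δ = (4.0273, -0.0432).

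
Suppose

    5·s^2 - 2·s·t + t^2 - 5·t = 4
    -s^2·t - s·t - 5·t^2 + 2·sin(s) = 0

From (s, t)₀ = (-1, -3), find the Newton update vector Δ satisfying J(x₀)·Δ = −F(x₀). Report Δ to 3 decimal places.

(1.092, 1.626)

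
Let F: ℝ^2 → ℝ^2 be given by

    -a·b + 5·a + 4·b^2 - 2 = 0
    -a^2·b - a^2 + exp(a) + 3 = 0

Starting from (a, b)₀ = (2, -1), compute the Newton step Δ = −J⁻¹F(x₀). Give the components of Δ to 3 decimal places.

(-0.960, 0.824)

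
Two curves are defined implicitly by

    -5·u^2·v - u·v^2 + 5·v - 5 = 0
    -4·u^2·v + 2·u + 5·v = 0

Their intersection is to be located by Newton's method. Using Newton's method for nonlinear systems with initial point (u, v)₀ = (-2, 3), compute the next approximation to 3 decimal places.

(-1.414, 2.302)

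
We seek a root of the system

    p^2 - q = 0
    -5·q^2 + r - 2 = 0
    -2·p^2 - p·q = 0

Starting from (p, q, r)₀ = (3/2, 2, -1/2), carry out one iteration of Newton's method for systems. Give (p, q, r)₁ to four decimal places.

(0.8700, 0.3600, -10.8000)

At (3/2, 2, -1/2): F = (0.2500, -22.5000, -7.5000).
Jacobian J = [[2·p, -1, 0], [0, -10·q, 1], [-4·p - q, -p, 0]].
At the point, J = [[3.0000, -1.0000, 0.0000], [0.0000, -20.0000, 1.0000], [-8.0000, -1.5000, 0.0000]] (det J = 12.5000).
Solving J·Δ = −F gives Δ = (-0.6300, -1.6400, -10.3000).
Then the next iterate is (p, q, r)₁ = (0.8700, 0.3600, -10.8000).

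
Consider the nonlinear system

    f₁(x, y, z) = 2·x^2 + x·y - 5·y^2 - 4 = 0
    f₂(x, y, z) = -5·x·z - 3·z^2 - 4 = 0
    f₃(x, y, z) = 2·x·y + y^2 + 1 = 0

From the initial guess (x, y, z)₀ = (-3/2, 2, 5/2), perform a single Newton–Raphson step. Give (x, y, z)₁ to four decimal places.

At (-3/2, 2, 5/2): F = (-22.5000, -4.0000, -1.0000).
Jacobian J = [[4·x + y, x - 10·y, 0], [-5·z, 0, -5·x - 6·z], [2·y, 2·x + 2·y, 0]].
At the point, J = [[-4.0000, -21.5000, 0.0000], [-12.5000, 0.0000, -7.5000], [4.0000, 1.0000, 0.0000]] (det J = 615.0000).
Solving J·Δ = −F gives Δ = (0.5366, -1.1463, -1.4276).
Then the next iterate is (x, y, z)₁ = (-0.9634, 0.8537, 1.0724).

(-0.9634, 0.8537, 1.0724)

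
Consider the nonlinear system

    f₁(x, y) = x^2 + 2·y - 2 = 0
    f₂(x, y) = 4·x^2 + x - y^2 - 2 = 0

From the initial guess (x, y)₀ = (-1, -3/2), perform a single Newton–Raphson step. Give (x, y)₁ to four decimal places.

At (-1, -3/2): F = (-4.0000, -1.2500).
Jacobian J = [[2·x, 2], [8·x + 1, -2·y]].
At the point, J = [[-2.0000, 2.0000], [-7.0000, 3.0000]] (det J = 8.0000).
Solving J·Δ = −F gives Δ = (1.1875, 3.1875).
Then the next iterate is (x, y)₁ = (0.1875, 1.6875).

(0.1875, 1.6875)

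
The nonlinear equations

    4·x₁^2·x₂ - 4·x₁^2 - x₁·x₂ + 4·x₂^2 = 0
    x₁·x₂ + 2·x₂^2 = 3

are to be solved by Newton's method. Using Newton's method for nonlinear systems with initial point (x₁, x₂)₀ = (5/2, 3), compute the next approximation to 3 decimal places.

(2.268, 1.496)

At (5/2, 3): F = (78.500, 22.500).
Jacobian J = [[8·x₁·x₂ - 8·x₁ - x₂, 4·x₁^2 - x₁ + 8·x₂], [x₂, x₁ + 4·x₂]].
At the point, J = [[37.000, 46.500], [3.000, 14.500]] (det J = 397.000).
Solving J·Δ = −F gives Δ = (-0.232, -1.504).
Then the next iterate is (x₁, x₂)₁ = (2.268, 1.496).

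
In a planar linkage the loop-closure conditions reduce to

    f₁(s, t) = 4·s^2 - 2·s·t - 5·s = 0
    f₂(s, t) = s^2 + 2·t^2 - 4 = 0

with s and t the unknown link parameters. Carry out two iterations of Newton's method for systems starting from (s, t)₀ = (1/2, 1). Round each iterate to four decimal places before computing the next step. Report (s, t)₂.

(-0.1206, 1.4662)

At (1/2, 1): F = (-2.5000, -1.7500).
Jacobian J = [[8·s - 2·t - 5, -2·s], [2·s, 4·t]].
At the point, J = [[-3.0000, -1.0000], [1.0000, 4.0000]] (det J = -11.0000).
Solving J·Δ = −F gives Δ = (-1.0682, 0.7045).
Then the next iterate is (s, t)₁ = (-0.5682, 1.7045).
Round to (-0.5682, 1.7045) and repeat: F = (6.069399, 2.133492), J = [[-12.9546, 1.1364], [-1.1364, 6.8180]].
Δ = (0.4476, -0.2383), so (s, t)₂ = (-0.1206, 1.4662).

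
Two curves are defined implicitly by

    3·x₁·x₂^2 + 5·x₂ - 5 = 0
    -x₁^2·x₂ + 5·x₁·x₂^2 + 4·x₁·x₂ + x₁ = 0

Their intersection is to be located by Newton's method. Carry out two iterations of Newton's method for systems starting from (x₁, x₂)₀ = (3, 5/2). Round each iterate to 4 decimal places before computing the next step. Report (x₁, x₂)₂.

(13.1511, 0.2740)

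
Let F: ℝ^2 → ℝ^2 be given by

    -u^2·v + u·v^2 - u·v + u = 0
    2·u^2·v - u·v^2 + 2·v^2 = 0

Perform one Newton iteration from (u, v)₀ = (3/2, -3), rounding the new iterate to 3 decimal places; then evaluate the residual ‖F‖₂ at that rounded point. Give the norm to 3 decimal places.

7.998

At (3/2, -3): F = (26.250, -9.000).
Jacobian J = [[-2·u·v + v^2 - v + 1, -u^2 + 2·u·v - u], [4·u·v - v^2, 2·u^2 - 2·u·v + 4·v]].
At the point, J = [[22.000, -12.750], [-27.000, 1.500]] (det J = -311.250).
Solving J·Δ = −F gives Δ = (-0.242, 1.641).
Then the next iterate is (u, v)₁ = (1.258, -1.359).
Re-evaluating at (1.258, -1.359): F = (7.44170, -2.93102), so ‖F‖₂ = 7.998.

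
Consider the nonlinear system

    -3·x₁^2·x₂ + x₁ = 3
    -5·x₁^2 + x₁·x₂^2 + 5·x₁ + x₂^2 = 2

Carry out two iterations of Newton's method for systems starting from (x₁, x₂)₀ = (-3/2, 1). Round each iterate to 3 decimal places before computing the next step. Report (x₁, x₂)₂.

At (-3/2, 1): F = (-11.250, -21.250).
Jacobian J = [[-6·x₁·x₂ + 1, -3·x₁^2], [-10·x₁ + x₂^2 + 5, 2·x₁·x₂ + 2·x₂]].
At the point, J = [[10.000, -6.750], [21.000, -1.000]] (det J = 131.750).
Solving J·Δ = −F gives Δ = (1.003, -0.180).
Then the next iterate is (x₁, x₂)₁ = (-0.497, 0.820).
Round to (-0.497, 0.820) and repeat: F = (-4.10464, -5.38183), J = [[3.44524, -0.74103], [10.64240, 0.82492]].
Δ = (0.687, -2.343), so (x₁, x₂)₂ = (0.190, -1.523).

(0.190, -1.523)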